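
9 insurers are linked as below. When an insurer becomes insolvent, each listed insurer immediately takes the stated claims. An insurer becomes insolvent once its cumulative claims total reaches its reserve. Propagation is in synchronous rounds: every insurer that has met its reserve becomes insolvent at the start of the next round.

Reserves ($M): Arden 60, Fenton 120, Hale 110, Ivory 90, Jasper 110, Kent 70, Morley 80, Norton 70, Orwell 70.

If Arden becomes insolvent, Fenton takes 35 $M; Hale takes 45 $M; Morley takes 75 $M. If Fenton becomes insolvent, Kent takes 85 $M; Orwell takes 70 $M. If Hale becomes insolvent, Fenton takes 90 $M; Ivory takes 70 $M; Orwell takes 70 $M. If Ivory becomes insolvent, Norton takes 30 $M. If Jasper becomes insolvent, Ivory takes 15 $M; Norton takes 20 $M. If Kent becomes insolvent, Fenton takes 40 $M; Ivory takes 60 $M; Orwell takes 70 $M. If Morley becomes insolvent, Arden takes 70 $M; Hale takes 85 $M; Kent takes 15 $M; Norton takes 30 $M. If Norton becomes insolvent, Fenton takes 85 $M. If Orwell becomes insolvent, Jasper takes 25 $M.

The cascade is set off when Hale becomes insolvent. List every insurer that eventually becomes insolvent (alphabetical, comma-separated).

Round 1 — Hale becomes insolvent (initial).
  Fenton: +90 → 90 < 120
  Ivory: +70 → 70 < 90
  Orwell: +70 → 70 ≥ 70
Round 2 — Orwell becomes insolvent.
  Jasper: +25 → 25 < 110
No further insolvencies.

Hale, Orwell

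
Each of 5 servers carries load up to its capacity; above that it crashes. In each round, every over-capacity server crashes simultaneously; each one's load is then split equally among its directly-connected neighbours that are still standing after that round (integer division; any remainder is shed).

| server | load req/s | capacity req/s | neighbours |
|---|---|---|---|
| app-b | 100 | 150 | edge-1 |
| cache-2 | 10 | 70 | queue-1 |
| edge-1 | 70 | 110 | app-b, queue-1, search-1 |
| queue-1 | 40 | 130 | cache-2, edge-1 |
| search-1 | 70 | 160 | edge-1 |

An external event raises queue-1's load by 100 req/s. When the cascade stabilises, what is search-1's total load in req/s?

Round 1 — queue-1 at 140 > 130. queue-1 crashes.
  queue-1 sheds 140 req/s to cache-2, edge-1: 70 each.
    cache-2: 10+70 = 80 > 70
    edge-1: 70+70 = 140 > 110
Round 2 — cache-2, edge-1 crash.
  cache-2 sheds 80 req/s: no online neighbours, lost.
  edge-1 sheds 140 req/s to app-b, search-1: 70 each.
    app-b: 100+70 = 170 > 150
    search-1: 70+70 = 140 ≤ 160
Round 3 — app-b crashes.
  app-b sheds 170 req/s: no online neighbours, lost.
No further crashes.

140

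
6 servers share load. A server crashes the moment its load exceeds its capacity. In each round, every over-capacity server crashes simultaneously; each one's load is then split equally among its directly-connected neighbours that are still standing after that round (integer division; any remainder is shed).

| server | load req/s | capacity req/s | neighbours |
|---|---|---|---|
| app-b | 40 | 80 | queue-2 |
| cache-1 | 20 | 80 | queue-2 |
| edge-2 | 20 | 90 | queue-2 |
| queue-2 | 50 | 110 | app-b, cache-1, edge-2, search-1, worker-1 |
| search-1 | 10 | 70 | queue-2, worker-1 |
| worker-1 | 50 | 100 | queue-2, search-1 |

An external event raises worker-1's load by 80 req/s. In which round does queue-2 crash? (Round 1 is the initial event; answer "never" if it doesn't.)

Round 1 — worker-1 at 130 > 100. worker-1 crashes.
  worker-1 sheds 130 req/s to queue-2, search-1: 65 each.
    queue-2: 50+65 = 115 > 110
    search-1: 10+65 = 75 > 70
Round 2 — queue-2, search-1 crash.
  queue-2 sheds 115 req/s to app-b, cache-1, edge-2: 38 each (1 lost).
    app-b: 40+38 = 78 ≤ 80
    cache-1: 20+38 = 58 ≤ 80
    edge-2: 20+38 = 58 ≤ 90
  search-1 sheds 75 req/s: no online neighbours, lost.
No further crashes.

2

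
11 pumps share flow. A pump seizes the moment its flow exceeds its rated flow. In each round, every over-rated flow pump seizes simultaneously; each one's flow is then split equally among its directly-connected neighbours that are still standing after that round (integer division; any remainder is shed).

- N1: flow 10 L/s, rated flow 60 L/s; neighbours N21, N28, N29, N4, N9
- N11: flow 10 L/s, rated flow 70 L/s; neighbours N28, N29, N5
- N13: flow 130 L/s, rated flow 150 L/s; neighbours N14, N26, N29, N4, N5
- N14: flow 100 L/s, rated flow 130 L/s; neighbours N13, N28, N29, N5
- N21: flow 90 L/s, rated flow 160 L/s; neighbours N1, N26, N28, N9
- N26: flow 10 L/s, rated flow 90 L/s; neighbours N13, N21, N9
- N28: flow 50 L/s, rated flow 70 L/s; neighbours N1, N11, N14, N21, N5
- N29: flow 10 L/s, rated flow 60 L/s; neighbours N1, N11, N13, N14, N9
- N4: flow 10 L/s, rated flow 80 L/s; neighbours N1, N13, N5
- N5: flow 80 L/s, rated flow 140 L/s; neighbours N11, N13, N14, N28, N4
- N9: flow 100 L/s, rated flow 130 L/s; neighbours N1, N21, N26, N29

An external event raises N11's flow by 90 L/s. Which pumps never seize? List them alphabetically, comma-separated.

Round 1 — N11 at 100 > 70. N11 seizes.
  N11 sheds 100 L/s to N28, N29, N5: 33 each (1 lost).
    N28: 50+33 = 83 > 70
    N29: 10+33 = 43 ≤ 60
    N5: 80+33 = 113 ≤ 140
Round 2 — N28 seizes.
  N28 sheds 83 L/s to N1, N14, N21, N5: 20 each (3 lost).
    N1: 10+20 = 30 ≤ 60
    N14: 100+20 = 120 ≤ 130
    N21: 90+20 = 110 ≤ 160
    N5: 113+20 = 133 ≤ 140
No further seizures.

N1, N13, N14, N21, N26, N29, N4, N5, N9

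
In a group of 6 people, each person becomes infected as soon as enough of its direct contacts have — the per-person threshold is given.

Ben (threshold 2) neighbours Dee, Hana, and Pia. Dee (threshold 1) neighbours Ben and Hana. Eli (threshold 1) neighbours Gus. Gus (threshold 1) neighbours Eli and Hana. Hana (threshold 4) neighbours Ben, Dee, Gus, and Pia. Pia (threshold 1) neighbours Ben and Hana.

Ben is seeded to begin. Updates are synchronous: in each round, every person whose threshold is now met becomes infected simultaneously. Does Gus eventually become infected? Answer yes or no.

Round 1 — Ben becomes infected (initial).
Round 2 — checking thresholds:
  Dee: 1 of 2 neighbours ≥ 1, becomes infected.
  Hana: 1 of 4 neighbours < 4, not yet.
  Pia: 1 of 2 neighbours ≥ 1, becomes infected.
Round 3 — no new infections; cascade stops.

no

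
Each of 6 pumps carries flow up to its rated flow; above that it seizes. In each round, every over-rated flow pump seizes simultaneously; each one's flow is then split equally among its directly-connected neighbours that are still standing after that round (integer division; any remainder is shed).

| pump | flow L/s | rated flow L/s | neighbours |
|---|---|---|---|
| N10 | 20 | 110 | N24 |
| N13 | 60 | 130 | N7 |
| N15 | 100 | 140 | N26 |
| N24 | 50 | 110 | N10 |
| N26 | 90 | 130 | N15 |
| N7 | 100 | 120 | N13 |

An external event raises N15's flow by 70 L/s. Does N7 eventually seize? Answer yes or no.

no

Round 1 — N15 at 170 > 140. N15 seizes.
  N15 sheds 170 L/s to N26: 170 each.
    N26: 90+170 = 260 > 130
Round 2 — N26 seizes.
  N26 sheds 260 L/s: no online neighbours, lost.
No further seizures.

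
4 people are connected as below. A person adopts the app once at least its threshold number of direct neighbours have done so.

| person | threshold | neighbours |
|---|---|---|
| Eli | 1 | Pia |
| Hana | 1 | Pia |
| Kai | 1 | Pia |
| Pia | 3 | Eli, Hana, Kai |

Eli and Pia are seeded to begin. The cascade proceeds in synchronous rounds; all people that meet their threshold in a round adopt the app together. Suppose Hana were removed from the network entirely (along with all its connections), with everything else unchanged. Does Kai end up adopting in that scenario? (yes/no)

yes

With Hana removed:
Round 1 — Eli, Pia adopt the app (initial).
Round 2 — checking thresholds:
  Kai: 1 of 1 neighbours ≥ 1, adopts the app.
Round 3 — no new adoptions; cascade stops.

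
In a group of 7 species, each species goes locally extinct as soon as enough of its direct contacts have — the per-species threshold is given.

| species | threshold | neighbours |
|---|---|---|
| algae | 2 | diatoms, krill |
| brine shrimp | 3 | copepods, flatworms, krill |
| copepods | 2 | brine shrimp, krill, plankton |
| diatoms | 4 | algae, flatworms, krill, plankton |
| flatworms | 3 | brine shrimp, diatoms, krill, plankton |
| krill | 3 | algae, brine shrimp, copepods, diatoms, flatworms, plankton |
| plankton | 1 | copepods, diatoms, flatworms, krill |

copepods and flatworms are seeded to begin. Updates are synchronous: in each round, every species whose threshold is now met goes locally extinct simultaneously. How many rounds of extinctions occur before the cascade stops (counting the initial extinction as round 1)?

4

Round 1 — copepods, flatworms go locally extinct (initial).
Round 2 — checking thresholds:
  brine shrimp: 2 of 3 neighbours < 3, below threshold.
  diatoms: 1 of 4 neighbours < 4, below threshold.
  krill: 2 of 6 neighbours < 3, below threshold.
  plankton: 2 of 4 neighbours ≥ 1, goes locally extinct.
Round 3 — checking thresholds:
  brine shrimp: 2 of 3 neighbours < 3, below threshold.
  diatoms: 2 of 4 neighbours < 4, below threshold.
  krill: 3 of 6 neighbours ≥ 3, goes locally extinct.
Round 4 — checking thresholds:
  algae: 1 of 2 neighbours < 2, below threshold.
  brine shrimp: 3 of 3 neighbours ≥ 3, goes locally extinct.
  diatoms: 3 of 4 neighbours < 4, below threshold.
Round 5 — no new extinctions; cascade stops.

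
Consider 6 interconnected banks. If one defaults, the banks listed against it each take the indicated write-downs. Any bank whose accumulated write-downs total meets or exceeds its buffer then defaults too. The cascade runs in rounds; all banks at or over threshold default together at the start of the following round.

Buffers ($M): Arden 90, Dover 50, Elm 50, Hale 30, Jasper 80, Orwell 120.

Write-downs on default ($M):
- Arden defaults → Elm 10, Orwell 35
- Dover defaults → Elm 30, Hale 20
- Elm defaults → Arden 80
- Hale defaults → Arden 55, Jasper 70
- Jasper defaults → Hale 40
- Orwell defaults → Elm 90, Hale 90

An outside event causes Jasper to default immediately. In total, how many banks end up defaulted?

Round 1 — Jasper defaults (initial).
  Hale: +40 → 40 ≥ 30
Round 2 — Hale defaults.
  Arden: +55 → 55 < 90
No further defaults.

2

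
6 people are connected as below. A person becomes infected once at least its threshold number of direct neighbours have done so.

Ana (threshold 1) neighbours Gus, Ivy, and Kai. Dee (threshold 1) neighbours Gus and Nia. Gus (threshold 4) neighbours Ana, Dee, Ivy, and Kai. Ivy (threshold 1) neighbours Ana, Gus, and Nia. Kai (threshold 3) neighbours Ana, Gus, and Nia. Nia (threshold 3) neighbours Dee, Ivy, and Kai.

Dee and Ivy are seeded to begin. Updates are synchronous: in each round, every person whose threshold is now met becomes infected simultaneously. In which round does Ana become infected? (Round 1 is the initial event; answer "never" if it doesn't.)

Round 1 — Dee, Ivy become infected (initial).
Round 2 — checking thresholds:
  Ana: 1 of 3 neighbours ≥ 1, becomes infected.
  Gus: 2 of 4 neighbours < 4, below threshold.
  Nia: 2 of 3 neighbours < 3, below threshold.
Round 3 — no new infections; cascade stops.

2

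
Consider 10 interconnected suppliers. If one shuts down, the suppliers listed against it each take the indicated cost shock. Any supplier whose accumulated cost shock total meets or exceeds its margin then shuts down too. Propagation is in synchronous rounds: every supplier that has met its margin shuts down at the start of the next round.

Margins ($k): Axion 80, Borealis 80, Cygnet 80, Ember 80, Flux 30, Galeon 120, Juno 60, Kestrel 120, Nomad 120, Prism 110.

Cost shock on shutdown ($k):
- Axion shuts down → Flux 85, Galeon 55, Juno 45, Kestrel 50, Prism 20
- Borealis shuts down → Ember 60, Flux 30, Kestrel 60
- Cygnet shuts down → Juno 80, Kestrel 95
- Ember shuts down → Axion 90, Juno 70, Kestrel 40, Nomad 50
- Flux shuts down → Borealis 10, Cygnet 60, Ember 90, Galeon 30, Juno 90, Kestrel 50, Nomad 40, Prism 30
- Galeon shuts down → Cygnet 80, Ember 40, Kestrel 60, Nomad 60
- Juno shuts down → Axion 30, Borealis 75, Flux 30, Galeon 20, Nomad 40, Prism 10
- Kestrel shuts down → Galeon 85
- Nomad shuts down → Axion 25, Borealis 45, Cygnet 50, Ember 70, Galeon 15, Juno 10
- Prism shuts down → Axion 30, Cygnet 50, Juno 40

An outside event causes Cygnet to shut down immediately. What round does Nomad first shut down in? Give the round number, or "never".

5

Round 1 — Cygnet shuts down (initial).
  Juno: +80 → 80 ≥ 60
  Kestrel: +95 → 95 < 120
Round 2 — Juno shuts down.
  Axion: +30 → 30 < 80
  Borealis: +75 → 75 < 80
  Flux: +30 → 30 ≥ 30
  Galeon: +20 → 20 < 120
  Nomad: +40 → 40 < 120
  Prism: +10 → 10 < 110
Round 3 — Flux shuts down.
  Borealis: +10 → 85 ≥ 80
  Ember: +90 → 90 ≥ 80
  Galeon: +30 → 50 < 120
  Kestrel: +50 → 145 ≥ 120
  Nomad: +40 → 80 < 120
  Prism: +30 → 40 < 110
Round 4 — Borealis, Ember, Kestrel shut down.
  Axion: +90 → 120 ≥ 80
  Galeon: +85 → 135 ≥ 120
  Nomad: +50 → 130 ≥ 120
Round 5 — Axion, Galeon, Nomad shut down.
  Prism: +20 → 60 < 110
No further shutdowns.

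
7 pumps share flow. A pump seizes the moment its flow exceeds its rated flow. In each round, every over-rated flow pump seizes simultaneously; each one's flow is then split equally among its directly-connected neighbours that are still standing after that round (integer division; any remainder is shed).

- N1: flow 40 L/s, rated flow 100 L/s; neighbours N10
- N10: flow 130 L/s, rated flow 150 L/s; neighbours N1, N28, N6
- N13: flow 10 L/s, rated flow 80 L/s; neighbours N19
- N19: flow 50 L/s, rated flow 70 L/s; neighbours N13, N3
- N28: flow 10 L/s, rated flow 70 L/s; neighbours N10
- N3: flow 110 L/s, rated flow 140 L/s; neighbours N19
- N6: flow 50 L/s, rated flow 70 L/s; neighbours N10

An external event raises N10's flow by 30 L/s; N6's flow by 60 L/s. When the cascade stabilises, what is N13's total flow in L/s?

Round 1 — N10 at 160 > 150; N6 at 110 > 70. N10, N6 seize.
  N10 sheds 160 L/s to N1, N28: 80 each.
    N1: 40+80 = 120 > 100
    N28: 10+80 = 90 > 70
  N6 sheds 110 L/s: no online neighbours, lost.
Round 2 — N1, N28 seize.
  N1 sheds 120 L/s: no online neighbours, lost.
  N28 sheds 90 L/s: no online neighbours, lost.
No further seizures.

10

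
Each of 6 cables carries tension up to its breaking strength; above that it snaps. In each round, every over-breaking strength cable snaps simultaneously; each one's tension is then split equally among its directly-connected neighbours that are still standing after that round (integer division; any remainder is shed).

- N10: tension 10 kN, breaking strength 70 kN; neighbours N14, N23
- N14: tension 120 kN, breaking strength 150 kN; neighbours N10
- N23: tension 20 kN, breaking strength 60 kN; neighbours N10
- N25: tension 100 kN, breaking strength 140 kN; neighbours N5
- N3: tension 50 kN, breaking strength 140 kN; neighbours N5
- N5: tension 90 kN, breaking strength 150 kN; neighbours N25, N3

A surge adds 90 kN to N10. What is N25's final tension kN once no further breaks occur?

Round 1 — N10 at 100 > 70. N10 snaps.
  N10 sheds 100 kN to N14, N23: 50 each.
    N14: 120+50 = 170 > 150
    N23: 20+50 = 70 > 60
Round 2 — N14, N23 snap.
  N14 sheds 170 kN: no online neighbours, lost.
  N23 sheds 70 kN: no online neighbours, lost.
No further breaks.

100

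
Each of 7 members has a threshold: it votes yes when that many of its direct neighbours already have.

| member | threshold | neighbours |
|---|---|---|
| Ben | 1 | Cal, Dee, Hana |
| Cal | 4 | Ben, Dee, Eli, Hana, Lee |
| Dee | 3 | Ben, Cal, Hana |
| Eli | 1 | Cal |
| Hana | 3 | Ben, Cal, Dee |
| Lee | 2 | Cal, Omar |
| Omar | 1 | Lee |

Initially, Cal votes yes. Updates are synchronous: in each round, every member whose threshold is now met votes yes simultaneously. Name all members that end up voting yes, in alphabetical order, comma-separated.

Round 1 — Cal votes yes (initial).
Round 2 — checking thresholds:
  Ben: 1 of 3 neighbours ≥ 1, votes yes.
  Dee: 1 of 3 neighbours < 3, holds.
  Eli: 1 of 1 neighbours ≥ 1, votes yes.
  Hana: 1 of 3 neighbours < 3, holds.
  Lee: 1 of 2 neighbours < 2, holds.
Round 3 — no new yes votes; cascade stops.

Ben, Cal, Eli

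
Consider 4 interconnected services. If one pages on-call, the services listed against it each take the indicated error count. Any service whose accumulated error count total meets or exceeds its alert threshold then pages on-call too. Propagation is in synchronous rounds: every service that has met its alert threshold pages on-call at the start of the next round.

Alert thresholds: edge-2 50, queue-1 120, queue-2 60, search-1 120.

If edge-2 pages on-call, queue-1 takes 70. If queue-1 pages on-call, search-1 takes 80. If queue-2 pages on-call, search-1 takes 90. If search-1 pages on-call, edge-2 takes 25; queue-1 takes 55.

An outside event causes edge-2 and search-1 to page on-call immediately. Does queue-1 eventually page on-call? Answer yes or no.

yes

Round 1 — edge-2, search-1 page on-call (initial).
  queue-1: +70+55 → 125 ≥ 120
Round 2 — queue-1 pages on-call.
No further pages.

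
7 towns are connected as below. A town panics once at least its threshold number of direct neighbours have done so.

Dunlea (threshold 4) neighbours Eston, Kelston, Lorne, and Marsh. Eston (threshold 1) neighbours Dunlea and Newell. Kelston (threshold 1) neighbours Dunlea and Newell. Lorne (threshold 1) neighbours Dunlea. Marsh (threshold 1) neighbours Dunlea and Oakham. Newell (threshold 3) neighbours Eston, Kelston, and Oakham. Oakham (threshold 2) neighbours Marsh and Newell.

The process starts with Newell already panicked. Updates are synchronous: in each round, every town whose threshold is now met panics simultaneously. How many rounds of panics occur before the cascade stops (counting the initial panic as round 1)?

Round 1 — Newell panics (initial).
Round 2 — checking thresholds:
  Eston: 1 of 2 neighbours ≥ 1, panics.
  Kelston: 1 of 2 neighbours ≥ 1, panics.
  Oakham: 1 of 2 neighbours < 2, holds.
Round 3 — no new panics; cascade stops.

2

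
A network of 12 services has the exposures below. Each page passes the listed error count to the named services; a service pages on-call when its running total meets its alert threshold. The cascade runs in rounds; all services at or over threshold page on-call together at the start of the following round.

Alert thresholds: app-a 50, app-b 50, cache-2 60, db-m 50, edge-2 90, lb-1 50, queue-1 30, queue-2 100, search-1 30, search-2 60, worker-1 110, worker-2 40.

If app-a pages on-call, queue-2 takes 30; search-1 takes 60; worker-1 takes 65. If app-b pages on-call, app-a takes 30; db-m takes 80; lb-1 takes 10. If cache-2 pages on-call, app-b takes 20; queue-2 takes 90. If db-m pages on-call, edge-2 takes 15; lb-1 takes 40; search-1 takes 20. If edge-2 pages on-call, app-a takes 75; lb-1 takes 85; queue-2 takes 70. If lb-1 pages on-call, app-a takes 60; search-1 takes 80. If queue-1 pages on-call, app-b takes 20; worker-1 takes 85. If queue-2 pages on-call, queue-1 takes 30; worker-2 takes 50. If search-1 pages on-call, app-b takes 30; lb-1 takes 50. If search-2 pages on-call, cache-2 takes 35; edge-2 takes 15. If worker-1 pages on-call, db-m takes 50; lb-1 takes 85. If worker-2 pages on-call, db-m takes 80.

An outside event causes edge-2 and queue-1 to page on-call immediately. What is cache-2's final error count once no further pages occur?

Round 1 — edge-2, queue-1 page on-call (initial).
  app-a: +75 → 75 ≥ 50
  app-b: +20 → 20 < 50
  lb-1: +85 → 85 ≥ 50
  queue-2: +70 → 70 < 100
  worker-1: +85 → 85 < 110
Round 2 — app-a, lb-1 page on-call.
  queue-2: +30 → 100 ≥ 100
  search-1: +60+80 → 140 ≥ 30
  worker-1: +65 → 150 ≥ 110
Round 3 — queue-2, search-1, worker-1 page on-call.
  app-b: +30 → 50 ≥ 50
  db-m: +50 → 50 ≥ 50
  worker-2: +50 → 50 ≥ 40
Round 4 — app-b, db-m, worker-2 page on-call.
No further pages.

0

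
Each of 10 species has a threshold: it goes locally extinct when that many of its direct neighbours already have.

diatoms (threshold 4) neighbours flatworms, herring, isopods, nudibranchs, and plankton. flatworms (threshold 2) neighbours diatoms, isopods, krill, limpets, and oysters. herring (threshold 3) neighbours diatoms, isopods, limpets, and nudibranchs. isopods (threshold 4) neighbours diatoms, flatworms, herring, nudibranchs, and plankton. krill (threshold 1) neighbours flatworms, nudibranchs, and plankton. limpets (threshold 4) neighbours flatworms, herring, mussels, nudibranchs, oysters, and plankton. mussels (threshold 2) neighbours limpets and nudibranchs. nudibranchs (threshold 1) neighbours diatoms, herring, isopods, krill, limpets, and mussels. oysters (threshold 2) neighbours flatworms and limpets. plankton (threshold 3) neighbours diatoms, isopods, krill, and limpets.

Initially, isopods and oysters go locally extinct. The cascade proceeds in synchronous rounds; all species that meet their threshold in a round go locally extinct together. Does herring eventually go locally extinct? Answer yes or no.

no

Round 1 — isopods, oysters go locally extinct (initial).
Round 2 — checking thresholds:
  diatoms: 1 of 5 neighbours < 4, below threshold.
  flatworms: 2 of 5 neighbours ≥ 2, goes locally extinct.
  herring: 1 of 4 neighbours < 3, below threshold.
  limpets: 1 of 6 neighbours < 4, below threshold.
  nudibranchs: 1 of 6 neighbours ≥ 1, goes locally extinct.
  plankton: 1 of 4 neighbours < 3, below threshold.
Round 3 — checking thresholds:
  diatoms: 3 of 5 neighbours < 4, below threshold.
  herring: 2 of 4 neighbours < 3, below threshold.
  krill: 2 of 3 neighbours ≥ 1, goes locally extinct.
  limpets: 3 of 6 neighbours < 4, below threshold.
  mussels: 1 of 2 neighbours < 2, below threshold.
  plankton: 1 of 4 neighbours < 3, below threshold.
Round 4 — no new extinctions; cascade stops.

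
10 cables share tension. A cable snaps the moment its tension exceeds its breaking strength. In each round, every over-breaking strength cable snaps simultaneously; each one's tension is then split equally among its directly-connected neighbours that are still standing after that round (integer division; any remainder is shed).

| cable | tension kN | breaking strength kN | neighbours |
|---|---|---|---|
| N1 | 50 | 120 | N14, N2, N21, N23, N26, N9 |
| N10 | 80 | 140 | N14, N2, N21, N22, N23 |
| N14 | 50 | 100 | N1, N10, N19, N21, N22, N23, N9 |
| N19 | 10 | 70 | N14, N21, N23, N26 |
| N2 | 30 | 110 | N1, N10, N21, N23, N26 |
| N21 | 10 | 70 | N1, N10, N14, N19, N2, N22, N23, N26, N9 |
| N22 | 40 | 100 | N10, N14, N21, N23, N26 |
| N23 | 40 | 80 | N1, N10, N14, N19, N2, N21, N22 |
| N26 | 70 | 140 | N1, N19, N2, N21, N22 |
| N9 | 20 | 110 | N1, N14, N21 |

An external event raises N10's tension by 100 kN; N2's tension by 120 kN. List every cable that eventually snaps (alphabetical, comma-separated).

N1, N10, N14, N19, N2, N21, N22, N23, N26, N9

Round 1 — N10 at 180 > 140; N2 at 150 > 110. N10, N2 snap.
  N10 sheds 180 kN to N14, N21, N22, N23: 45 each.
    N14: 50+45 = 95 ≤ 100
    N21: 10+45 = 55 ≤ 70
    N22: 40+45 = 85 ≤ 100
    N23: 40+45 = 85 > 80
  N2 sheds 150 kN to N1, N21, N23, N26: 37 each (2 lost).
    N1: 50+37 = 87 ≤ 120
    N21: 55+37 = 92 > 70
    N23: 85+37 = 122 > 80
    N26: 70+37 = 107 ≤ 140
Round 2 — N21, N23 snap.
  N21 sheds 92 kN to N1, N14, N19, N22, N26, N9: 15 each (2 lost).
    N1: 87+15 = 102 ≤ 120
    N14: 95+15 = 110 > 100
    N19: 10+15 = 25 ≤ 70
    N22: 85+15 = 100 ≤ 100
    N26: 107+15 = 122 ≤ 140
    N9: 20+15 = 35 ≤ 110
  N23 sheds 122 kN to N1, N14, N19, N22: 30 each (2 lost).
    N1: 102+30 = 132 > 120
    N14: 110+30 = 140 > 100
    N19: 25+30 = 55 ≤ 70
    N22: 100+30 = 130 > 100
Round 3 — N1, N14, N22 snap.
  N1 sheds 132 kN to N26, N9: 66 each.
    N26: 122+66 = 188 > 140
    N9: 35+66 = 101 ≤ 110
  N14 sheds 140 kN to N19, N9: 70 each.
    N19: 55+70 = 125 > 70
    N9: 101+70 = 171 > 110
  N22 sheds 130 kN to N26: 130 each.
    N26: 188+130 = 318 > 140
Round 4 — N19, N26, N9 snap.
  N19 sheds 125 kN: no online neighbours, lost.
  N26 sheds 318 kN: no online neighbours, lost.
  N9 sheds 171 kN: no online neighbours, lost.
No further breaks.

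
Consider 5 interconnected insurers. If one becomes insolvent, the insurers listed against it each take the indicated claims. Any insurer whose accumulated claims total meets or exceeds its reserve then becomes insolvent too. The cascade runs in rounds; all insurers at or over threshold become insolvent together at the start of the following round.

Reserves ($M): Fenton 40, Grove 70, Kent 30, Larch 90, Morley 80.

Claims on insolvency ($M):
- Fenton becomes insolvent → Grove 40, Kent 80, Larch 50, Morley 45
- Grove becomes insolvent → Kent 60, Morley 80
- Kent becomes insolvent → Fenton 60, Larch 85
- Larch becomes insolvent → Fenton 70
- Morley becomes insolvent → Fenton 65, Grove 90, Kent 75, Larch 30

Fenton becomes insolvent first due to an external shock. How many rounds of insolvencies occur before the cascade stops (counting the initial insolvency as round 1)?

3

Round 1 — Fenton becomes insolvent (initial).
  Grove: +40 → 40 < 70
  Kent: +80 → 80 ≥ 30
  Larch: +50 → 50 < 90
  Morley: +45 → 45 < 80
Round 2 — Kent becomes insolvent.
  Larch: +85 → 135 ≥ 90
Round 3 — Larch becomes insolvent.
No further insolvencies.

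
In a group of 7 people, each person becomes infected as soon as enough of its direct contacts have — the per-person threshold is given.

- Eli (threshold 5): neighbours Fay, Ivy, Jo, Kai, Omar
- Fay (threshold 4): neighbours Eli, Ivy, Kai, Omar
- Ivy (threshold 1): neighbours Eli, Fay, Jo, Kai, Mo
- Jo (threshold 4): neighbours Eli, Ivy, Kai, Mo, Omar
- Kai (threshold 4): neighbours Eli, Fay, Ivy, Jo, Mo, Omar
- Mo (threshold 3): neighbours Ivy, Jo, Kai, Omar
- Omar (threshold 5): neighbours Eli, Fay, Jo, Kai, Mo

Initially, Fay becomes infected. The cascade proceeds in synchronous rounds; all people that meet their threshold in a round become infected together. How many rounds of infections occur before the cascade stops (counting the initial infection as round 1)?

Round 1 — Fay becomes infected (initial).
Round 2 — checking thresholds:
  Eli: 1 of 5 neighbours < 5, holds.
  Ivy: 1 of 5 neighbours ≥ 1, becomes infected.
  Kai: 1 of 6 neighbours < 4, holds.
  Omar: 1 of 5 neighbours < 5, holds.
Round 3 — no new infections; cascade stops.

2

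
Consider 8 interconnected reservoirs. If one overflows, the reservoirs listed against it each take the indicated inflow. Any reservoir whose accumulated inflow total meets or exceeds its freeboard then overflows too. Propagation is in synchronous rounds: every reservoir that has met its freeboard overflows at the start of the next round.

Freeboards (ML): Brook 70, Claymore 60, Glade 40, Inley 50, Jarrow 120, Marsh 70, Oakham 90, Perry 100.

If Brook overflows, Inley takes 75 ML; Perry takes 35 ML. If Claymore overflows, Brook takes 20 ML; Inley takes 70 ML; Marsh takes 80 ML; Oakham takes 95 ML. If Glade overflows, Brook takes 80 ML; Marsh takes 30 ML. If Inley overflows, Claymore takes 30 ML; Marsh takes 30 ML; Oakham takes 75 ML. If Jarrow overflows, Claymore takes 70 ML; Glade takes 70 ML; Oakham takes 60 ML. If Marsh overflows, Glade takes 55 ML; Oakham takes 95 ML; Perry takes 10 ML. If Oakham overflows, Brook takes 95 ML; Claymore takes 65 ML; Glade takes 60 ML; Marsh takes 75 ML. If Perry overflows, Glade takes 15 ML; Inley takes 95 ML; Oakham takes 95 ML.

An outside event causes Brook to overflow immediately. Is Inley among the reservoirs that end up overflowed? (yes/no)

yes

Round 1 — Brook overflows (initial).
  Inley: +75 → 75 ≥ 50
  Perry: +35 → 35 < 100
Round 2 — Inley overflows.
  Claymore: +30 → 30 < 60
  Marsh: +30 → 30 < 70
  Oakham: +75 → 75 < 90
No further overflows.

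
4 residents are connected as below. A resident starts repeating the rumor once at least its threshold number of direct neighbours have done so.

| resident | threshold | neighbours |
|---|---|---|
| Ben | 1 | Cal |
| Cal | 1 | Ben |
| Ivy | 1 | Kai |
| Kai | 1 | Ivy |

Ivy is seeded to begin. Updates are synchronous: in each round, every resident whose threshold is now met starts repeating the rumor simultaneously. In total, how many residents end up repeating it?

2

Round 1 — Ivy starts repeating the rumor (initial).
Round 2 — checking thresholds:
  Kai: 1 of 1 neighbours ≥ 1, starts repeating the rumor.
Round 3 — no new spreads; cascade stops.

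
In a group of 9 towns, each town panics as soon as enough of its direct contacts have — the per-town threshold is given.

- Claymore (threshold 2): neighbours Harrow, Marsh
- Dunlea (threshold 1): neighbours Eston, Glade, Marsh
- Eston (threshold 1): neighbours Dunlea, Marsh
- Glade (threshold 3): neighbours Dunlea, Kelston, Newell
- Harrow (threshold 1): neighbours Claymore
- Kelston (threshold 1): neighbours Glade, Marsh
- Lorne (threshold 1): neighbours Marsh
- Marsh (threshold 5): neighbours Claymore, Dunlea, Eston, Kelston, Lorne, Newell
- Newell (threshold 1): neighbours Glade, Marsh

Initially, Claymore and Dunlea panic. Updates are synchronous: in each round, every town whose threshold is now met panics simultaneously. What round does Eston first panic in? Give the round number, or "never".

Round 1 — Claymore, Dunlea panic (initial).
Round 2 — checking thresholds:
  Eston: 1 of 2 neighbours ≥ 1, panics.
  Glade: 1 of 3 neighbours < 3, below threshold.
  Harrow: 1 of 1 neighbours ≥ 1, panics.
  Marsh: 2 of 6 neighbours < 5, below threshold.
Round 3 — no new panics; cascade stops.

2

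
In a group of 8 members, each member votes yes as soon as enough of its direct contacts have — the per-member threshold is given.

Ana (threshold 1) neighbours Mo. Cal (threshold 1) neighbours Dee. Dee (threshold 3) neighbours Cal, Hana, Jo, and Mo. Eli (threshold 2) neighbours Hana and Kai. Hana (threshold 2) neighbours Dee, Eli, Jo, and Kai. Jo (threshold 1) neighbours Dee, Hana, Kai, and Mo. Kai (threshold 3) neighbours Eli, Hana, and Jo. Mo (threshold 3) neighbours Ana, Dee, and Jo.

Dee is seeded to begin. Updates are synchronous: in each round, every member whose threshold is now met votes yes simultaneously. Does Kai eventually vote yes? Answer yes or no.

no

Round 1 — Dee votes yes (initial).
Round 2 — checking thresholds:
  Cal: 1 of 1 neighbours ≥ 1, votes yes.
  Hana: 1 of 4 neighbours < 2, holds.
  Jo: 1 of 4 neighbours ≥ 1, votes yes.
  Mo: 1 of 3 neighbours < 3, holds.
Round 3 — checking thresholds:
  Hana: 2 of 4 neighbours ≥ 2, votes yes.
  Kai: 1 of 3 neighbours < 3, holds.
  Mo: 2 of 3 neighbours < 3, holds.
Round 4 — no new yes votes; cascade stops.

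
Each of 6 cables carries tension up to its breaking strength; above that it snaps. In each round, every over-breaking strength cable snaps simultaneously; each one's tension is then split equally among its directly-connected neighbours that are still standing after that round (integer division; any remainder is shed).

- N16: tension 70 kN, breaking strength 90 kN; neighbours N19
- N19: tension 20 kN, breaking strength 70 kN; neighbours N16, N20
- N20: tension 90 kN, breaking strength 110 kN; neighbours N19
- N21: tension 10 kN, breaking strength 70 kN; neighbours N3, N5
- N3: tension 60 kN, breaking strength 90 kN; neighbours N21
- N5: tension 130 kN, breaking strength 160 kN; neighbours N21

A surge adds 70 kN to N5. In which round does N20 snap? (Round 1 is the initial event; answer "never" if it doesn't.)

never

Round 1 — N5 at 200 > 160. N5 snaps.
  N5 sheds 200 kN to N21: 200 each.
    N21: 10+200 = 210 > 70
Round 2 — N21 snaps.
  N21 sheds 210 kN to N3: 210 each.
    N3: 60+210 = 270 > 90
Round 3 — N3 snaps.
  N3 sheds 270 kN: no online neighbours, lost.
No further breaks.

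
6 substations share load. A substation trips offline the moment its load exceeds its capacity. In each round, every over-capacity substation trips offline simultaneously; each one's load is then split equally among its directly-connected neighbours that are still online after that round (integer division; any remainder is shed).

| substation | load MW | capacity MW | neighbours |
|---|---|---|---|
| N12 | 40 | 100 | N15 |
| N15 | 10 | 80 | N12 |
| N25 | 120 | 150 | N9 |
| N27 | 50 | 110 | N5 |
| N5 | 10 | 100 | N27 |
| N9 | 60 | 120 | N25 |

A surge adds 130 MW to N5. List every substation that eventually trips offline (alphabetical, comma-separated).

Round 1 — N5 at 140 > 100. N5 trips offline.
  N5 sheds 140 MW to N27: 140 each.
    N27: 50+140 = 190 > 110
Round 2 — N27 trips offline.
  N27 sheds 190 MW: no online neighbours, lost.
No further trips.

N27, N5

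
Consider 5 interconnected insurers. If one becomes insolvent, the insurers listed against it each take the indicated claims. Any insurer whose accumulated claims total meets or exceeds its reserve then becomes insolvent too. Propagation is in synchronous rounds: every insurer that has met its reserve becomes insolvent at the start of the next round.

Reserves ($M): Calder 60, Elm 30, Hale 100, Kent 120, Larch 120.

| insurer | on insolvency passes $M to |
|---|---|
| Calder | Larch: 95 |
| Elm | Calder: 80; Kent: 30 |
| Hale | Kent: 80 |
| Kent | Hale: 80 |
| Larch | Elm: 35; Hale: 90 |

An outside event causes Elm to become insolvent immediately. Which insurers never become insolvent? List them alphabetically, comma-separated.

Hale, Kent, Larch

Round 1 — Elm becomes insolvent (initial).
  Calder: +80 → 80 ≥ 60
  Kent: +30 → 30 < 120
Round 2 — Calder becomes insolvent.
  Larch: +95 → 95 < 120
No further insolvencies.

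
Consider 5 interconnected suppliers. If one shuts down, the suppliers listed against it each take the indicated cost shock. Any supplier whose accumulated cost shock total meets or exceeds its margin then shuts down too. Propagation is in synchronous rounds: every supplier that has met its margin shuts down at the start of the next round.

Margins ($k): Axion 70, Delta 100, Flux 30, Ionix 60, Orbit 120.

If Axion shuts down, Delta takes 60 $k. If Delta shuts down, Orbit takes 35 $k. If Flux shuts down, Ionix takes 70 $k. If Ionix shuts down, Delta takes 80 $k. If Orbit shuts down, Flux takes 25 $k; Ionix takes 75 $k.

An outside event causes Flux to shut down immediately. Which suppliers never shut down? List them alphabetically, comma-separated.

Round 1 — Flux shuts down (initial).
  Ionix: +70 → 70 ≥ 60
Round 2 — Ionix shuts down.
  Delta: +80 → 80 < 100
No further shutdowns.

Axion, Delta, Orbit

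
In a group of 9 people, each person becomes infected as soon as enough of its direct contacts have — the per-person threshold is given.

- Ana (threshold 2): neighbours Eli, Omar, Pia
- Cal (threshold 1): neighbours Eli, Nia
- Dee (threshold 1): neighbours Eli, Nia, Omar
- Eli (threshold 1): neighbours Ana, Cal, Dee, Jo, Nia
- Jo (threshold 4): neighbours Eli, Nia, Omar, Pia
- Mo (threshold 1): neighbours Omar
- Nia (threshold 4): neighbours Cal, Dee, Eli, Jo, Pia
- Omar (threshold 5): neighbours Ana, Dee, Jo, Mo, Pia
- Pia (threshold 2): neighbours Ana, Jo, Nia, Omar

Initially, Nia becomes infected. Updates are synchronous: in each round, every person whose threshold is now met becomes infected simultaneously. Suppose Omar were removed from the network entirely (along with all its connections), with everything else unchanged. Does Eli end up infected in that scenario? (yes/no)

yes

With Omar removed:
Round 1 — Nia becomes infected (initial).
Round 2 — checking thresholds:
  Cal: 1 of 2 neighbours ≥ 1, becomes infected.
  Dee: 1 of 2 neighbours ≥ 1, becomes infected.
  Eli: 1 of 5 neighbours ≥ 1, becomes infected.
  Jo: 1 of 3 neighbours < 4, below threshold.
  Pia: 1 of 3 neighbours < 2, below threshold.
Round 3 — no new infections; cascade stops.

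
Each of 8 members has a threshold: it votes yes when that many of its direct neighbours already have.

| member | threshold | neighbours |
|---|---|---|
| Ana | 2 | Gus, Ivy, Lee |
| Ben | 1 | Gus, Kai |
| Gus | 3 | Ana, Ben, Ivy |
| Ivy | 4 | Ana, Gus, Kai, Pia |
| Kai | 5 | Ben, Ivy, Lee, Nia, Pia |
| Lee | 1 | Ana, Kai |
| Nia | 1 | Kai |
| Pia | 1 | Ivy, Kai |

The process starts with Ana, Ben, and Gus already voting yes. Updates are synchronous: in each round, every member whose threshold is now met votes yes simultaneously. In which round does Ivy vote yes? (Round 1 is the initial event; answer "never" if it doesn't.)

Round 1 — Ana, Ben, Gus vote yes (initial).
Round 2 — checking thresholds:
  Ivy: 2 of 4 neighbours < 4, below threshold.
  Kai: 1 of 5 neighbours < 5, below threshold.
  Lee: 1 of 2 neighbours ≥ 1, votes yes.
Round 3 — no new yes votes; cascade stops.

never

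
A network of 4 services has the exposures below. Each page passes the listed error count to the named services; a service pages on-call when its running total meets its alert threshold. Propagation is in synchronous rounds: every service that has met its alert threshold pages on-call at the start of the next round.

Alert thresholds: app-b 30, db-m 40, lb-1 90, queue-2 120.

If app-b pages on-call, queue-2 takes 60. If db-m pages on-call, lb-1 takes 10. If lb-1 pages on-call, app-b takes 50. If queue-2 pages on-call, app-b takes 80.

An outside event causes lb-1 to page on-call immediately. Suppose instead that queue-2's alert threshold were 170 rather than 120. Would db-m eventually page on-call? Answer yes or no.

With queue-2's alert threshold at 170:
Round 1 — lb-1 pages on-call (initial).
  app-b: +50 → 50 ≥ 30
Round 2 — app-b pages on-call.
  queue-2: +60 → 60 < 170
No further pages.

no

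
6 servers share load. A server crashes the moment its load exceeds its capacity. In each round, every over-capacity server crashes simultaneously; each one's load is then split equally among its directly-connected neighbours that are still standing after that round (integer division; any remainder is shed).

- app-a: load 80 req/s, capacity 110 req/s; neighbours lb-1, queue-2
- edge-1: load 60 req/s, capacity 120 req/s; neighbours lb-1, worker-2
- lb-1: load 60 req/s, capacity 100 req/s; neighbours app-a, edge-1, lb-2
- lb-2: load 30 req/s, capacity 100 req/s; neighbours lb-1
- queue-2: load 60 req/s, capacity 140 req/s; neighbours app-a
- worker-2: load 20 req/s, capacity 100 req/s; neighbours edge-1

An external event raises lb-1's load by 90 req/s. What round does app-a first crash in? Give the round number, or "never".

2

Round 1 — lb-1 at 150 > 100. lb-1 crashes.
  lb-1 sheds 150 req/s to app-a, edge-1, lb-2: 50 each.
    app-a: 80+50 = 130 > 110
    edge-1: 60+50 = 110 ≤ 120
    lb-2: 30+50 = 80 ≤ 100
Round 2 — app-a crashes.
  app-a sheds 130 req/s to queue-2: 130 each.
    queue-2: 60+130 = 190 > 140
Round 3 — queue-2 crashes.
  queue-2 sheds 190 req/s: no online neighbours, lost.
No further crashes.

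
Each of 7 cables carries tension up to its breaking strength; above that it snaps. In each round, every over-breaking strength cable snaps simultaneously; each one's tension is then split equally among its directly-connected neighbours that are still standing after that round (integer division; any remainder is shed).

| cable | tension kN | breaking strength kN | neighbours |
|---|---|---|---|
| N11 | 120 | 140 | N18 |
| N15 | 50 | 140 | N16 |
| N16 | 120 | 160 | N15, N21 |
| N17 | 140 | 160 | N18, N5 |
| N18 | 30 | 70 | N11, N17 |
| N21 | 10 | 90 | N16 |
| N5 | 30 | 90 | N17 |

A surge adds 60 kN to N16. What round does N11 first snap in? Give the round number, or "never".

never

Round 1 — N16 at 180 > 160. N16 snaps.
  N16 sheds 180 kN to N15, N21: 90 each.
    N15: 50+90 = 140 ≤ 140
    N21: 10+90 = 100 > 90
Round 2 — N21 snaps.
  N21 sheds 100 kN: no online neighbours, lost.
No further breaks.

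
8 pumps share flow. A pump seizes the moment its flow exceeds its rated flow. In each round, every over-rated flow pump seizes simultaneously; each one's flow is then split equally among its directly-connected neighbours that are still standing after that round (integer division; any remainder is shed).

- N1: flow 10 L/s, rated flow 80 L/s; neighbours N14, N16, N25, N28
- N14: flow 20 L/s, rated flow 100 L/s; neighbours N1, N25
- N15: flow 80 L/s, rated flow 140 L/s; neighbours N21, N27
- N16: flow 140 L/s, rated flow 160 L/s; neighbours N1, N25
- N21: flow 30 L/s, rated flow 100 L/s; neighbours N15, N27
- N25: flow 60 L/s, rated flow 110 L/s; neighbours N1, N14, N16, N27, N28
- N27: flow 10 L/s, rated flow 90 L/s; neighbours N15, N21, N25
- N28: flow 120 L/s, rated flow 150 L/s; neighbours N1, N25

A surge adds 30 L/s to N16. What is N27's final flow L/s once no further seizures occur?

Round 1 — N16 at 170 > 160. N16 seizes.
  N16 sheds 170 L/s to N1, N25: 85 each.
    N1: 10+85 = 95 > 80
    N25: 60+85 = 145 > 110
Round 2 — N1, N25 seize.
  N1 sheds 95 L/s to N14, N28: 47 each (1 lost).
    N14: 20+47 = 67 ≤ 100
    N28: 120+47 = 167 > 150
  N25 sheds 145 L/s to N14, N27, N28: 48 each (1 lost).
    N14: 67+48 = 115 > 100
    N27: 10+48 = 58 ≤ 90
    N28: 167+48 = 215 > 150
Round 3 — N14, N28 seize.
  N14 sheds 115 L/s: no online neighbours, lost.
  N28 sheds 215 L/s: no online neighbours, lost.
No further seizures.

58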